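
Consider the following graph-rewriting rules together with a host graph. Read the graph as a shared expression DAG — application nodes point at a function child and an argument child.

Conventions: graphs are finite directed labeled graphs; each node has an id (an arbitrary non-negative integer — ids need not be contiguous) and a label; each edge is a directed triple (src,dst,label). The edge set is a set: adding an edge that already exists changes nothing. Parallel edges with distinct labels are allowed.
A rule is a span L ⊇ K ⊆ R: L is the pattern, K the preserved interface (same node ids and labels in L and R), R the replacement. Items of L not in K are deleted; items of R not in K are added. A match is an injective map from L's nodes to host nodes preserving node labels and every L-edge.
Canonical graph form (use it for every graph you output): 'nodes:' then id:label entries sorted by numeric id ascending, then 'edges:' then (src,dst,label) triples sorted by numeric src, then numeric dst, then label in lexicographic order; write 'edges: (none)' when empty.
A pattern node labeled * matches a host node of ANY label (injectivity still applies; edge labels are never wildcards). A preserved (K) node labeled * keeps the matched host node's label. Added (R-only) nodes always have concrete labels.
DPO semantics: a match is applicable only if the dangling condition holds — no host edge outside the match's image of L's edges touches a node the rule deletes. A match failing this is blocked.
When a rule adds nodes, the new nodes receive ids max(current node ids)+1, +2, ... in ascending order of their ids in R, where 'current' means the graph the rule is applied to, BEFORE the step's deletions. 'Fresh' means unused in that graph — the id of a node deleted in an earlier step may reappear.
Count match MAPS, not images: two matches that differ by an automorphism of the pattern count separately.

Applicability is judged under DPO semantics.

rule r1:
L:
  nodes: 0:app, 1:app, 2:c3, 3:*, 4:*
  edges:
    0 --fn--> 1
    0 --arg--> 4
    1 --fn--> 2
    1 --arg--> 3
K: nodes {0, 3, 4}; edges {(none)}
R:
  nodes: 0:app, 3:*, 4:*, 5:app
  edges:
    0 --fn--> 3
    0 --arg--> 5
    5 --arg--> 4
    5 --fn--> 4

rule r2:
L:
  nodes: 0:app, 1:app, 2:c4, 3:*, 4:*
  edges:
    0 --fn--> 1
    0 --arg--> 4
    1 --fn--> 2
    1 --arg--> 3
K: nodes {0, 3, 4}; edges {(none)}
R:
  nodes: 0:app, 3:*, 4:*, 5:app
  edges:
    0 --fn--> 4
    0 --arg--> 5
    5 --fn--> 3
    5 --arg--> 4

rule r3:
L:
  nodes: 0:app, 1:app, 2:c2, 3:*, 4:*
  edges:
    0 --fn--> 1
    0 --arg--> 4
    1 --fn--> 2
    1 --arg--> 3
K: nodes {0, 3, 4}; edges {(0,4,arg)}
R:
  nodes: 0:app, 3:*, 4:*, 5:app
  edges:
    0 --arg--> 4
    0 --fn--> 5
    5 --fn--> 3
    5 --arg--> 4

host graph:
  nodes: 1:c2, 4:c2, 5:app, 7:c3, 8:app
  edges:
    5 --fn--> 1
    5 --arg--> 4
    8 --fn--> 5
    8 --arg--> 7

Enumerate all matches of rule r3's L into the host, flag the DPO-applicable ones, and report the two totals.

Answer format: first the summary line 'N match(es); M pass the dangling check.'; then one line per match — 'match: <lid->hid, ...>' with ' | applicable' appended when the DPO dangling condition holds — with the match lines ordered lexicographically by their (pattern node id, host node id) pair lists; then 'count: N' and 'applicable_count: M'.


1 match(es); 1 pass the dangling check.
match: 0->8, 1->5, 2->1, 3->4, 4->7 | applicable
count: 1
applicable_count: 1


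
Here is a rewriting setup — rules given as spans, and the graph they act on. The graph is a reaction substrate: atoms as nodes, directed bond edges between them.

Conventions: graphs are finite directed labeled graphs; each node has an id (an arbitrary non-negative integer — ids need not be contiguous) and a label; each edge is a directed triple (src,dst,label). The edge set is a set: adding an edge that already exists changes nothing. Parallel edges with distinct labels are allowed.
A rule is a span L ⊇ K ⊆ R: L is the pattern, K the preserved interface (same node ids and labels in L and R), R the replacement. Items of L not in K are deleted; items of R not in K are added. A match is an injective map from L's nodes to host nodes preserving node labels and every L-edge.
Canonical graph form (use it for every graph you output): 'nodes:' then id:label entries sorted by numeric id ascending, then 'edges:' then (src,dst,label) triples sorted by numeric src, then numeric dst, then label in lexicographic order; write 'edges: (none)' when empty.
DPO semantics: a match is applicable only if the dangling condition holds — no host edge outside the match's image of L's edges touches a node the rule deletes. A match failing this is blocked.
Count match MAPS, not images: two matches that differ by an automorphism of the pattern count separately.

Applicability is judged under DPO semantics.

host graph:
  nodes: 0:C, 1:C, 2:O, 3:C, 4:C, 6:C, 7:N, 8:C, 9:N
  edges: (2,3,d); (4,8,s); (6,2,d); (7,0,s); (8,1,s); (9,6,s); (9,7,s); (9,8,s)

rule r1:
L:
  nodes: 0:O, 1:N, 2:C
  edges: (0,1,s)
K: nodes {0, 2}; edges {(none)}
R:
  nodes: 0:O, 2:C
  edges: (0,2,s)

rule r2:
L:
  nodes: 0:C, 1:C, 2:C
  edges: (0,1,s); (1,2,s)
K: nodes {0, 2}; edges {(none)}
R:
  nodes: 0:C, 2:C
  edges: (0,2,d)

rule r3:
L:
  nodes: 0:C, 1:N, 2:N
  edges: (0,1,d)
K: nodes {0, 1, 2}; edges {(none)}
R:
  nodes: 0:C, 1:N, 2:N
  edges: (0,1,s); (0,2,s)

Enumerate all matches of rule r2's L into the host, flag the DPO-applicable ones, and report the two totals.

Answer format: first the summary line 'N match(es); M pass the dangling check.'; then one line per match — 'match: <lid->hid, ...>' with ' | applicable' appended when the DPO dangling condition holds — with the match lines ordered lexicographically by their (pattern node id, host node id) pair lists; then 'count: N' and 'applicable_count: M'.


1 match(es); 0 pass the dangling check.
match: 0->4, 1->8, 2->1
count: 1
applicable_count: 0


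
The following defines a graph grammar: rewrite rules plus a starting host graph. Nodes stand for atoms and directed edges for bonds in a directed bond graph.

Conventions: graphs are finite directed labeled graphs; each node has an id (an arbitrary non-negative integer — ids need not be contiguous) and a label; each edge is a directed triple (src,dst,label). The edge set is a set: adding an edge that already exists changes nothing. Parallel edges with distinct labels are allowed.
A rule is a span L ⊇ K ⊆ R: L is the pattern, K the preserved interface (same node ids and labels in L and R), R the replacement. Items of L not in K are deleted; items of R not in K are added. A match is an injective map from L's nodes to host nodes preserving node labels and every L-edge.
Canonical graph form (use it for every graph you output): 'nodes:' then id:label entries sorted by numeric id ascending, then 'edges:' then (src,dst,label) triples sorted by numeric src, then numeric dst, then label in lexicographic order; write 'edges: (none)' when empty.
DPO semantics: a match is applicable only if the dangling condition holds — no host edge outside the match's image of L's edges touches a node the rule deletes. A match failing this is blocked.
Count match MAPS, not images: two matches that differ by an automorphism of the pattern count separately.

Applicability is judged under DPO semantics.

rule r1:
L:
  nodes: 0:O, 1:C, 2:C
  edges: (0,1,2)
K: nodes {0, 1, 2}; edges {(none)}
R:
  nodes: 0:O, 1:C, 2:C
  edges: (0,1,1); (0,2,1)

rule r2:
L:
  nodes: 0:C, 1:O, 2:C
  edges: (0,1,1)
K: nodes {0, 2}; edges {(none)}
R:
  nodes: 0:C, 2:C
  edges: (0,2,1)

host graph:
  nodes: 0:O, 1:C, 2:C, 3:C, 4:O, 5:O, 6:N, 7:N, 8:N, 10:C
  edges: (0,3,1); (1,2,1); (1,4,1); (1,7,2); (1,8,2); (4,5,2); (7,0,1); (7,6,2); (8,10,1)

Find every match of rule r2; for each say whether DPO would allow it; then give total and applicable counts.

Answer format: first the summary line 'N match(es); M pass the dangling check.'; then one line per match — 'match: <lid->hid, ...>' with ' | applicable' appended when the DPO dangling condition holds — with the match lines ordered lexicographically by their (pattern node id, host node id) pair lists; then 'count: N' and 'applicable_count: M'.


3 match(es); 0 pass the dangling check.
match: 0->1, 1->4, 2->2
match: 0->1, 1->4, 2->3
match: 0->1, 1->4, 2->10
count: 3
applicable_count: 0


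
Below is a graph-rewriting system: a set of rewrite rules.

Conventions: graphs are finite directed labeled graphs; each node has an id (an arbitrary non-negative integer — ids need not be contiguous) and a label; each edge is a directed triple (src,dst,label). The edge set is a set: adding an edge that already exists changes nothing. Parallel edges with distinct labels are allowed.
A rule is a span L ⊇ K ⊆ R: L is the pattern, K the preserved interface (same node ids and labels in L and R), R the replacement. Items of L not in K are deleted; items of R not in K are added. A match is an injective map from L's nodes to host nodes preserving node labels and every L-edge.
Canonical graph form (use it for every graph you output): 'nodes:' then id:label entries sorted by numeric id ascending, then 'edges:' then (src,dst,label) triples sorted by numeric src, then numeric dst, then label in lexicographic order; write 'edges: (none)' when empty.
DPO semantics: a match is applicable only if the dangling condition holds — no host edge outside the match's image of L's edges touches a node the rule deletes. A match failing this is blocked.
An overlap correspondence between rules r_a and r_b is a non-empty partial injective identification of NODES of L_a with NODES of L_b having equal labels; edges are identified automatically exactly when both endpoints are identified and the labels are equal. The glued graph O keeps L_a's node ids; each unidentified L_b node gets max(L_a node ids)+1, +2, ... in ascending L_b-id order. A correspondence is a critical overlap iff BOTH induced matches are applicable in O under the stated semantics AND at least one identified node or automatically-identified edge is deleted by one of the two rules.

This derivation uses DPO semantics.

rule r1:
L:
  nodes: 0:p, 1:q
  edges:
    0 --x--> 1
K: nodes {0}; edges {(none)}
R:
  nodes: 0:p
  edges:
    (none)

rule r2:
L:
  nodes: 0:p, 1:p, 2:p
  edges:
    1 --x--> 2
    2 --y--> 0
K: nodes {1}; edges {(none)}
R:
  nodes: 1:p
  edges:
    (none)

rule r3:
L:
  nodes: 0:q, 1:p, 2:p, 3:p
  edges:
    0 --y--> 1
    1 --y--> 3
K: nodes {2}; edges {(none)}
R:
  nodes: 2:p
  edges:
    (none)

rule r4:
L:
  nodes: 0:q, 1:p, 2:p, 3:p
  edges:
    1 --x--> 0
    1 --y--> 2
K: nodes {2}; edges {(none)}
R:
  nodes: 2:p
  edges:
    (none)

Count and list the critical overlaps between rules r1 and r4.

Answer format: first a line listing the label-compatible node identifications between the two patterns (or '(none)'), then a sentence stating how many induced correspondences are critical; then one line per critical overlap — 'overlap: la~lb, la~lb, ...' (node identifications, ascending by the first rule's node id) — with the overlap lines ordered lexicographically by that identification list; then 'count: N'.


label-compatible node identifications between L(r1) and L(r4): 0~1, 0~2, 0~3, 1~0
1 of the induced correspondences is a critical overlap of r1 and r4.
overlap: 0~1, 1~0
count: 1


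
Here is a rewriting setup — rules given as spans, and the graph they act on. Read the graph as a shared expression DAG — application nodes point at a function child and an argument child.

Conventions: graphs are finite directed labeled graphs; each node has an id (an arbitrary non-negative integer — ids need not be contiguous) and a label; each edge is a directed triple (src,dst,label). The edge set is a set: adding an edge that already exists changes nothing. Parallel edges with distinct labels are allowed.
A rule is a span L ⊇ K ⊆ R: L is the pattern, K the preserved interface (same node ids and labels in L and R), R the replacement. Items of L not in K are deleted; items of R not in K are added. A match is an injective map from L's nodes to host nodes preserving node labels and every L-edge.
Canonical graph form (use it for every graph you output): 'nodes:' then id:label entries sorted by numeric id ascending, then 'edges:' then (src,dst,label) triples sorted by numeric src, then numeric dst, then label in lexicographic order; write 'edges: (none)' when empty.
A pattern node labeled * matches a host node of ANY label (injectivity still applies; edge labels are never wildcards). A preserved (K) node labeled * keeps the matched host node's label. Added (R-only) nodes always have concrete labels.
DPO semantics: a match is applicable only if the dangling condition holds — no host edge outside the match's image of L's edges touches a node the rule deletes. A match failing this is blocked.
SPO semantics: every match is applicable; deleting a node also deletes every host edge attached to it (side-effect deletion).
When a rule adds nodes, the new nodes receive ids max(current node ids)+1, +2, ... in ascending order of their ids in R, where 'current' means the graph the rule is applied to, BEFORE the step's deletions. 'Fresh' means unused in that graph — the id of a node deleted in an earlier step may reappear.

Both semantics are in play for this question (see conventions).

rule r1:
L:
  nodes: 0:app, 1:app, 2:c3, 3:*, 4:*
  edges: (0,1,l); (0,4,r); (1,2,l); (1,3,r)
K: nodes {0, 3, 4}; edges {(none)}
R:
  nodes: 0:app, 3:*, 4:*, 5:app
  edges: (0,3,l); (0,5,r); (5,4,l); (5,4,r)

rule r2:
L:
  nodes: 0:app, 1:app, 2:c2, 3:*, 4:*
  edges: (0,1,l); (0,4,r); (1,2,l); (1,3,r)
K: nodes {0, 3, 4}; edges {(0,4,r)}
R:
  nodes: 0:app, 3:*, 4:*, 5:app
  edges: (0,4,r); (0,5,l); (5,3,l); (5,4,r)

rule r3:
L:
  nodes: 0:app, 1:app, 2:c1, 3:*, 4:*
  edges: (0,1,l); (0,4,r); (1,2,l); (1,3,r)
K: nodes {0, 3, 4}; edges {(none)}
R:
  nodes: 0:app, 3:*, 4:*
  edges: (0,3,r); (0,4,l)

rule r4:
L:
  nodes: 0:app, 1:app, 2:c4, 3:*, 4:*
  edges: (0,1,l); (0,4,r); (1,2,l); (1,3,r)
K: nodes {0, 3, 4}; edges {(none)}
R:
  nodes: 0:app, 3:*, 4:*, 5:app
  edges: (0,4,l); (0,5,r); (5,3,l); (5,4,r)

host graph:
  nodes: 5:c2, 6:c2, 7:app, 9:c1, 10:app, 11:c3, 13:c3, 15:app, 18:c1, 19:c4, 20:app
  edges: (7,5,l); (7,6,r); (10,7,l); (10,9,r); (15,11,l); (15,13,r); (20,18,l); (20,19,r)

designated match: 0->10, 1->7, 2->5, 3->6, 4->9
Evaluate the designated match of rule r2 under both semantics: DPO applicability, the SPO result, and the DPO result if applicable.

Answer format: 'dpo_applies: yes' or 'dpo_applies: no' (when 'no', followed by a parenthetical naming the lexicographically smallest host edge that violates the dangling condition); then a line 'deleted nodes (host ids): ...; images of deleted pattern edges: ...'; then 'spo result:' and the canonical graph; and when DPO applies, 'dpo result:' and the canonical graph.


dpo_applies: yes
deleted nodes (host ids): 5, 7; images of deleted pattern edges: (7,5,l); (7,6,r); (10,7,l)
spo result:
nodes: 6:c2, 9:c1, 10:app, 11:c3, 13:c3, 15:app, 18:c1, 19:c4, 20:app, 21:app
edges: (10,9,r); (10,21,l); (15,11,l); (15,13,r); (20,18,l); (20,19,r); (21,6,l); (21,9,r)
dpo result:
nodes: 6:c2, 9:c1, 10:app, 11:c3, 13:c3, 15:app, 18:c1, 19:c4, 20:app, 21:app
edges: (10,9,r); (10,21,l); (15,11,l); (15,13,r); (20,18,l); (20,19,r); (21,6,l); (21,9,r)


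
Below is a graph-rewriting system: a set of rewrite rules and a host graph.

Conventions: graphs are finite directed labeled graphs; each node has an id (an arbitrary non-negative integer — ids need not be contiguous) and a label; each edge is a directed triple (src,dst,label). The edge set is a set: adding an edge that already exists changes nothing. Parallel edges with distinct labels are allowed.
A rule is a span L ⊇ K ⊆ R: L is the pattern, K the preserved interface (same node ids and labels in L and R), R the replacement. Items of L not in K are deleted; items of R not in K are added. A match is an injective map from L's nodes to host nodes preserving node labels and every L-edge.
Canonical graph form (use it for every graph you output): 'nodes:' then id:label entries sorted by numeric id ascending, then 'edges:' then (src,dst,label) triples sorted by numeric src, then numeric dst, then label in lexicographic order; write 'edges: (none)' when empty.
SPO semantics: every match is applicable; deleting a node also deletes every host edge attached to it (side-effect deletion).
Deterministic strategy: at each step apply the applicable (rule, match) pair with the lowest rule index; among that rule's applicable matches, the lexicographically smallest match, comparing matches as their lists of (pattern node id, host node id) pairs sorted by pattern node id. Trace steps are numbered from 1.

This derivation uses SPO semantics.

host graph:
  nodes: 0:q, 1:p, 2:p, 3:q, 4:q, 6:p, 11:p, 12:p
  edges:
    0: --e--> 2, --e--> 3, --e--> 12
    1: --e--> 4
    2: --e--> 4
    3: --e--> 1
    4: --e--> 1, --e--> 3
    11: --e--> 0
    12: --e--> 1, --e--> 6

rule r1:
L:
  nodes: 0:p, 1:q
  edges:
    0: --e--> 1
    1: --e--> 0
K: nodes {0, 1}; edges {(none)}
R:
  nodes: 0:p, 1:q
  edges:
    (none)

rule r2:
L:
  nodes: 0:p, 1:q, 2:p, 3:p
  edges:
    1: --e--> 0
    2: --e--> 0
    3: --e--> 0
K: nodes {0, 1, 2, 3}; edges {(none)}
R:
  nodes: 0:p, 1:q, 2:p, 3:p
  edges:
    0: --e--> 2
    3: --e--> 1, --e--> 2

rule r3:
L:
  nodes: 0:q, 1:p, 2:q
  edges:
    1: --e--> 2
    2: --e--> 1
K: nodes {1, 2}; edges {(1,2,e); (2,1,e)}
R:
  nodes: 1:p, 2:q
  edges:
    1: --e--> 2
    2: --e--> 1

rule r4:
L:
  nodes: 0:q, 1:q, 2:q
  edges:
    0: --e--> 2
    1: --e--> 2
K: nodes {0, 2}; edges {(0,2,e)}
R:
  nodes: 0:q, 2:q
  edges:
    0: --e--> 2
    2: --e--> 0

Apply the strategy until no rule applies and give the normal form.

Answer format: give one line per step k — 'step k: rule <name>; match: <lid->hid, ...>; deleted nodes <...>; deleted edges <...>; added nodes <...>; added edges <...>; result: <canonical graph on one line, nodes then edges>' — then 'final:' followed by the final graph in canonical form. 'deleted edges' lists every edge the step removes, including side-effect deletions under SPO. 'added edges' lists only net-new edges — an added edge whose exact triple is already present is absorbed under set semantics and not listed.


step 1: rule r1; match: 0->1, 1->4; deleted nodes (none); deleted edges (1,4,e); (4,1,e); added nodes (none); added edges (none); result: nodes: 0:q, 1:p, 2:p, 3:q, 4:q, 6:p, 11:p, 12:p edges: (0,2,e); (0,3,e); (0,12,e); (2,4,e); (3,1,e); (4,3,e); (11,0,e); (12,1,e); (12,6,e)
step 2: rule r4; match: 0->0, 1->4, 2->3; deleted nodes 4; deleted edges (2,4,e); (4,3,e); added nodes (none); added edges (3,0,e); result: nodes: 0:q, 1:p, 2:p, 3:q, 6:p, 11:p, 12:p edges: (0,2,e); (0,3,e); (0,12,e); (3,0,e); (3,1,e); (11,0,e); (12,1,e); (12,6,e)
final:
nodes: 0:q, 1:p, 2:p, 3:q, 6:p, 11:p, 12:p
edges: (0,2,e); (0,3,e); (0,12,e); (3,0,e); (3,1,e); (11,0,e); (12,1,e); (12,6,e)


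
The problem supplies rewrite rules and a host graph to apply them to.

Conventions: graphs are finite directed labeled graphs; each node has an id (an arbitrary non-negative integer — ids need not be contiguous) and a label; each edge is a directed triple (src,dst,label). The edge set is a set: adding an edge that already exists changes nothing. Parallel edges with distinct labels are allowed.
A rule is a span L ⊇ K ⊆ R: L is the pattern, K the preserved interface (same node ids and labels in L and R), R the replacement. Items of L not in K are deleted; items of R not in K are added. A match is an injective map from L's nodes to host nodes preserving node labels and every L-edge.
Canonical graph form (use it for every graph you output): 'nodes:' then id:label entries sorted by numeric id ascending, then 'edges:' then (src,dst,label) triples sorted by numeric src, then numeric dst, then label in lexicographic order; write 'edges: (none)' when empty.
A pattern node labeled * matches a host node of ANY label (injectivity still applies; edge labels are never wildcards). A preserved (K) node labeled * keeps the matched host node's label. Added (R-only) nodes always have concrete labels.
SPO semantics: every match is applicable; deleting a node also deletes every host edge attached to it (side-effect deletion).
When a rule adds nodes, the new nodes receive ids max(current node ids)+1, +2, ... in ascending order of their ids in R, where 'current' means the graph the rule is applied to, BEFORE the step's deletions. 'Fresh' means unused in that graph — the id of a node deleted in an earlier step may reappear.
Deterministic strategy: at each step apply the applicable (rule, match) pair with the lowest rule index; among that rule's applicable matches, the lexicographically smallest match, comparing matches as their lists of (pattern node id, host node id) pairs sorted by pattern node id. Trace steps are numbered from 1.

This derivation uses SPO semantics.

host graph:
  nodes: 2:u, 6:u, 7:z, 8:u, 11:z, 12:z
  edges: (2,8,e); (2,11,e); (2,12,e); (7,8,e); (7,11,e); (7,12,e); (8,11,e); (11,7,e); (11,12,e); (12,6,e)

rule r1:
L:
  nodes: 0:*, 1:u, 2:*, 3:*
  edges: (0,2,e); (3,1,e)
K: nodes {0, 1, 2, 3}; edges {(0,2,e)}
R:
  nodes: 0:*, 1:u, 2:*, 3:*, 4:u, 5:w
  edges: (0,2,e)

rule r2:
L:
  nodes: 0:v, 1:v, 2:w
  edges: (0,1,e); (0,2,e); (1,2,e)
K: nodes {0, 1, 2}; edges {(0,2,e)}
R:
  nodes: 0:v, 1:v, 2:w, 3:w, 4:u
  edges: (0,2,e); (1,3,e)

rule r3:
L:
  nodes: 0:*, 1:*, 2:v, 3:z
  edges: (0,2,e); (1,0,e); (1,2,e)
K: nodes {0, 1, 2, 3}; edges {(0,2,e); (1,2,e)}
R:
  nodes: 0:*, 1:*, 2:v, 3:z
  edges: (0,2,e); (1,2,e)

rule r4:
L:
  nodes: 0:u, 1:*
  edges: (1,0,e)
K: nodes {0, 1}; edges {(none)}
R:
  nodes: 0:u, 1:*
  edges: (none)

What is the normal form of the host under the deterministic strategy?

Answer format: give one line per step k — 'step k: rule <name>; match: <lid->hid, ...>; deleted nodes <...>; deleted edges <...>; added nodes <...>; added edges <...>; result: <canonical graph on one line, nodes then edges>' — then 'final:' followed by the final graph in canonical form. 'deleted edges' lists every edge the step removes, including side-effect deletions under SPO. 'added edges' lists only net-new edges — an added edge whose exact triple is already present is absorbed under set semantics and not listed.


step 1: rule r1; match: 0->2, 1->6, 2->8, 3->12; deleted nodes (none); deleted edges (12,6,e); added nodes 13, 14; added edges (none); result: nodes: 2:u, 6:u, 7:z, 8:u, 11:z, 12:z, 13:u, 14:w edges: (2,8,e); (2,11,e); (2,12,e); (7,8,e); (7,11,e); (7,12,e); (8,11,e); (11,7,e); (11,12,e)
step 2: rule r1; match: 0->2, 1->8, 2->11, 3->7; deleted nodes (none); deleted edges (7,8,e); added nodes 15, 16; added edges (none); result: nodes: 2:u, 6:u, 7:z, 8:u, 11:z, 12:z, 13:u, 14:w, 15:u, 16:w edges: (2,8,e); (2,11,e); (2,12,e); (7,11,e); (7,12,e); (8,11,e); (11,7,e); (11,12,e)
step 3: rule r1; match: 0->7, 1->8, 2->11, 3->2; deleted nodes (none); deleted edges (2,8,e); added nodes 17, 18; added edges (none); result: nodes: 2:u, 6:u, 7:z, 8:u, 11:z, 12:z, 13:u, 14:w, 15:u, 16:w, 17:u, 18:w edges: (2,11,e); (2,12,e); (7,11,e); (7,12,e); (8,11,e); (11,7,e); (11,12,e)
final:
nodes: 2:u, 6:u, 7:z, 8:u, 11:z, 12:z, 13:u, 14:w, 15:u, 16:w, 17:u, 18:w
edges: (2,11,e); (2,12,e); (7,11,e); (7,12,e); (8,11,e); (11,7,e); (11,12,e)


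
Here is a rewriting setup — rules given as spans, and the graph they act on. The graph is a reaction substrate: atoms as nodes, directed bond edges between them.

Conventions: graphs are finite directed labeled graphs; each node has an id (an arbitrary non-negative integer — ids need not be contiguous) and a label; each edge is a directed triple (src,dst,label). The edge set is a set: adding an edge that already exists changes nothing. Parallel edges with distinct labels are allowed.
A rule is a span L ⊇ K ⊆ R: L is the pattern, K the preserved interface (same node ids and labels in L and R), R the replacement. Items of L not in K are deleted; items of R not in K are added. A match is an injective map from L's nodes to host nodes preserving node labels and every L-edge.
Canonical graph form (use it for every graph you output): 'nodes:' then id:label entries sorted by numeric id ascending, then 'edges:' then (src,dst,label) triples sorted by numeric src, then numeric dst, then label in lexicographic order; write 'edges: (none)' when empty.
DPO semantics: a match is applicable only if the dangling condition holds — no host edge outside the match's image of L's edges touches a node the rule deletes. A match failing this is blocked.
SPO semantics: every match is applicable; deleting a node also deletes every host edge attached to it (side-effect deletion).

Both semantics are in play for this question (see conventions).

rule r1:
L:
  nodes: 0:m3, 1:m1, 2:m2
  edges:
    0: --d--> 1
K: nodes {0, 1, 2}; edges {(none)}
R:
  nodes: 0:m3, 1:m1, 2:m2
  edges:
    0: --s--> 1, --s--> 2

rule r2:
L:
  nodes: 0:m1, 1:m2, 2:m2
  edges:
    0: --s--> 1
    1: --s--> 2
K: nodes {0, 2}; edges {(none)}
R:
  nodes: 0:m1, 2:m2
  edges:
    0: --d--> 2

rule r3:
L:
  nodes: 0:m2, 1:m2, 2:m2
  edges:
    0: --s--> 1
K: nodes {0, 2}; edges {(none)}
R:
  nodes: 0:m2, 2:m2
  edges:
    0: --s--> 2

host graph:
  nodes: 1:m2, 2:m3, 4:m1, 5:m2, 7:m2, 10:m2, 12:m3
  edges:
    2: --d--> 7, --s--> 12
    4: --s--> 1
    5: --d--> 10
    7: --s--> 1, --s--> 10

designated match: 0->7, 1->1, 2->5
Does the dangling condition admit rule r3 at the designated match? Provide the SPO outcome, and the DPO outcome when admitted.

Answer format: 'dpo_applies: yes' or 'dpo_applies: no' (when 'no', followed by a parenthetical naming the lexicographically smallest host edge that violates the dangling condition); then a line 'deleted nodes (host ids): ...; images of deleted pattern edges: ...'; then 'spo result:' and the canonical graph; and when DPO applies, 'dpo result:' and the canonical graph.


dpo_applies: no
(the rule deletes node 1, which keeps host edge (4,1,s) outside the match image — the dangling condition fails, DPO blocks; SPO proceeds and side-deletes such edges)
deleted nodes (host ids): 1; images of deleted pattern edges: (7,1,s)
spo result:
nodes: 2:m3, 4:m1, 5:m2, 7:m2, 10:m2, 12:m3
edges: (2,7,d); (2,12,s); (5,10,d); (7,5,s); (7,10,s)


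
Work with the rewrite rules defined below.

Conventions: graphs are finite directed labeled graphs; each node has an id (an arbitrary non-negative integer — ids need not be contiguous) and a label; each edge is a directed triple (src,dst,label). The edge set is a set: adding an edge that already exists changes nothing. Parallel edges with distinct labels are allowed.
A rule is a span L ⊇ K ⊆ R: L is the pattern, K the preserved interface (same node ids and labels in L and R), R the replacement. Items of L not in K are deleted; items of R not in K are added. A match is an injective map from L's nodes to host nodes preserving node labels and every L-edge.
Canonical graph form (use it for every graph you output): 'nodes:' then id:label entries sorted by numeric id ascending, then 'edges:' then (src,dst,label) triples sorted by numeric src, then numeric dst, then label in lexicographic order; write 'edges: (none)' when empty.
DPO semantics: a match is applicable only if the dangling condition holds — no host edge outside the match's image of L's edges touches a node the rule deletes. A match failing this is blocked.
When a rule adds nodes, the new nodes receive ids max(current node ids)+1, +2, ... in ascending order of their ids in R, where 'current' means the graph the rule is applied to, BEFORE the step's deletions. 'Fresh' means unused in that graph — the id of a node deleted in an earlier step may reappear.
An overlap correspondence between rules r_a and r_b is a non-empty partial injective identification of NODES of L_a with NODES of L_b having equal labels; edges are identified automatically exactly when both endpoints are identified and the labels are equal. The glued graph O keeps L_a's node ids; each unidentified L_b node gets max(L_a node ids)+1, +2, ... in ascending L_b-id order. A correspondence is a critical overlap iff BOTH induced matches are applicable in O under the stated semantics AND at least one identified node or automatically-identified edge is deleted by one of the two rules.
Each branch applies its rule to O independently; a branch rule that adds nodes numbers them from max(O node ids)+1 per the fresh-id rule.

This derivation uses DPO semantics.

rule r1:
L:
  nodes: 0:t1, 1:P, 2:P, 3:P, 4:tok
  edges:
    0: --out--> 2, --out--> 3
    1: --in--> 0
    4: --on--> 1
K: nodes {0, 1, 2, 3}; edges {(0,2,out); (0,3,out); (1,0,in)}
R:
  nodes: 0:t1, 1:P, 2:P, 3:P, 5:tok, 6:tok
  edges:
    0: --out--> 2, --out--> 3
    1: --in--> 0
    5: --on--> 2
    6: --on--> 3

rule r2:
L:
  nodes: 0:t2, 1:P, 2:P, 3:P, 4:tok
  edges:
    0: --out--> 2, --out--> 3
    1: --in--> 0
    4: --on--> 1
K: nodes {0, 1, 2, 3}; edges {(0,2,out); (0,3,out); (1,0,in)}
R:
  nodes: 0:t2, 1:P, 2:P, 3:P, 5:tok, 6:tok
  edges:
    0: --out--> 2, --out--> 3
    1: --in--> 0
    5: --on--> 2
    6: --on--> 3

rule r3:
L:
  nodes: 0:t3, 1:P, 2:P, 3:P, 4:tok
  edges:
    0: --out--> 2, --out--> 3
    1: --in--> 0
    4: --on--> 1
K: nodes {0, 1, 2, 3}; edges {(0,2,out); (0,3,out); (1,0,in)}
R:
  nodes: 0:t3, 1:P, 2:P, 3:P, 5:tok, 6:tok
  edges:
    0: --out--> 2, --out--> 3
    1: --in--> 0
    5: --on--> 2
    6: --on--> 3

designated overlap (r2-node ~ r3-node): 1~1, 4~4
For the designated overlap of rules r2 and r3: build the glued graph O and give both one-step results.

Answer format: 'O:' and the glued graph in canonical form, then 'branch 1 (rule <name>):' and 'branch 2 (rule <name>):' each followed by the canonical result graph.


O:
nodes: 0:t2, 1:P, 2:P, 3:P, 4:tok, 5:t3, 6:P, 7:P
edges: (0,2,out); (0,3,out); (1,0,in); (1,5,in); (4,1,on); (5,6,out); (5,7,out)
branch 1 (rule r2):
nodes: 0:t2, 1:P, 2:P, 3:P, 5:t3, 6:P, 7:P, 8:tok, 9:tok
edges: (0,2,out); (0,3,out); (1,0,in); (1,5,in); (5,6,out); (5,7,out); (8,2,on); (9,3,on)
branch 2 (rule r3):
nodes: 0:t2, 1:P, 2:P, 3:P, 5:t3, 6:P, 7:P, 8:tok, 9:tok
edges: (0,2,out); (0,3,out); (1,0,in); (1,5,in); (5,6,out); (5,7,out); (8,6,on); (9,7,on)


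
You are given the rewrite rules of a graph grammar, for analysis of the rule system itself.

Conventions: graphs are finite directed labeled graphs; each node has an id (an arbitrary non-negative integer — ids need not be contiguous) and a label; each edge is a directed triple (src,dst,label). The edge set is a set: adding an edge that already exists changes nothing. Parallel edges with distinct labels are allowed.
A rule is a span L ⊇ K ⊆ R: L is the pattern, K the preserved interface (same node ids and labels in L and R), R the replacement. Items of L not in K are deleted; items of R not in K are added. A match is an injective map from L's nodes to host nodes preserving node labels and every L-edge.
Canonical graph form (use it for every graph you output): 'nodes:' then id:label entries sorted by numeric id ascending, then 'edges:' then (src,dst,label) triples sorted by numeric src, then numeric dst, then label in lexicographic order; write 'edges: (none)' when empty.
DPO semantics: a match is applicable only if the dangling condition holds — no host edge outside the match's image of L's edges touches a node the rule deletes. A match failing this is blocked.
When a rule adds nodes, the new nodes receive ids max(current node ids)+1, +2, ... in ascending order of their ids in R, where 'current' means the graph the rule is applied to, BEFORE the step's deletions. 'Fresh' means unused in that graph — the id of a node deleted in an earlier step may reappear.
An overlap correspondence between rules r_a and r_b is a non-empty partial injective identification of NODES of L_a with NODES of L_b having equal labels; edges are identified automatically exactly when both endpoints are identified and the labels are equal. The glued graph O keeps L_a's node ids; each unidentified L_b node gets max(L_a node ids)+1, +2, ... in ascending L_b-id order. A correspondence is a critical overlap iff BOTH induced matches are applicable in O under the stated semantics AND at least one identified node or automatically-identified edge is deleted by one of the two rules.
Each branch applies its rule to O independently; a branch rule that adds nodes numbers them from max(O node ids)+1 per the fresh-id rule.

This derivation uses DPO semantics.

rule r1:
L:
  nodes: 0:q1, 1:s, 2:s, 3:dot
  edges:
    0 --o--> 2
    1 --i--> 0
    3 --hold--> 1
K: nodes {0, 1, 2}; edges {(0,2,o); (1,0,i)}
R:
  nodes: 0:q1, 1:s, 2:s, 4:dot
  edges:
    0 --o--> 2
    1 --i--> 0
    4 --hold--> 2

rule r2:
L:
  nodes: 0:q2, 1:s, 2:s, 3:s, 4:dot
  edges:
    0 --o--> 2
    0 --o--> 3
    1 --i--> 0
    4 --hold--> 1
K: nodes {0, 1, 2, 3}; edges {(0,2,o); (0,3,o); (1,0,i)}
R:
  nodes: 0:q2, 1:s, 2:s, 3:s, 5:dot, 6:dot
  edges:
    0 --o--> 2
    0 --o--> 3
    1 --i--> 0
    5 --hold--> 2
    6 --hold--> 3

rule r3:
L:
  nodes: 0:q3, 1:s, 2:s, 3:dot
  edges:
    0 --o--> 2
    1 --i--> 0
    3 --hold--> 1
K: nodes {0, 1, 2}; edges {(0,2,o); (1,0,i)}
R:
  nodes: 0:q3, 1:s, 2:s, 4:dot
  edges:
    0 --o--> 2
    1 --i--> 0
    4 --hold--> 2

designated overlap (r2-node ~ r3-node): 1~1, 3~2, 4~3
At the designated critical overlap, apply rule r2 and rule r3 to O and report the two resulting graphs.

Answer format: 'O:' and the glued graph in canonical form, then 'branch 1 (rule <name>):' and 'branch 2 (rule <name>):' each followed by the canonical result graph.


O:
nodes: 0:q2, 1:s, 2:s, 3:s, 4:dot, 5:q3
edges: (0,2,o); (0,3,o); (1,0,i); (1,5,i); (4,1,hold); (5,3,o)
branch 1 (rule r2):
nodes: 0:q2, 1:s, 2:s, 3:s, 5:q3, 6:dot, 7:dot
edges: (0,2,o); (0,3,o); (1,0,i); (1,5,i); (5,3,o); (6,2,hold); (7,3,hold)
branch 2 (rule r3):
nodes: 0:q2, 1:s, 2:s, 3:s, 5:q3, 6:dot
edges: (0,2,o); (0,3,o); (1,0,i); (1,5,i); (5,3,o); (6,3,hold)


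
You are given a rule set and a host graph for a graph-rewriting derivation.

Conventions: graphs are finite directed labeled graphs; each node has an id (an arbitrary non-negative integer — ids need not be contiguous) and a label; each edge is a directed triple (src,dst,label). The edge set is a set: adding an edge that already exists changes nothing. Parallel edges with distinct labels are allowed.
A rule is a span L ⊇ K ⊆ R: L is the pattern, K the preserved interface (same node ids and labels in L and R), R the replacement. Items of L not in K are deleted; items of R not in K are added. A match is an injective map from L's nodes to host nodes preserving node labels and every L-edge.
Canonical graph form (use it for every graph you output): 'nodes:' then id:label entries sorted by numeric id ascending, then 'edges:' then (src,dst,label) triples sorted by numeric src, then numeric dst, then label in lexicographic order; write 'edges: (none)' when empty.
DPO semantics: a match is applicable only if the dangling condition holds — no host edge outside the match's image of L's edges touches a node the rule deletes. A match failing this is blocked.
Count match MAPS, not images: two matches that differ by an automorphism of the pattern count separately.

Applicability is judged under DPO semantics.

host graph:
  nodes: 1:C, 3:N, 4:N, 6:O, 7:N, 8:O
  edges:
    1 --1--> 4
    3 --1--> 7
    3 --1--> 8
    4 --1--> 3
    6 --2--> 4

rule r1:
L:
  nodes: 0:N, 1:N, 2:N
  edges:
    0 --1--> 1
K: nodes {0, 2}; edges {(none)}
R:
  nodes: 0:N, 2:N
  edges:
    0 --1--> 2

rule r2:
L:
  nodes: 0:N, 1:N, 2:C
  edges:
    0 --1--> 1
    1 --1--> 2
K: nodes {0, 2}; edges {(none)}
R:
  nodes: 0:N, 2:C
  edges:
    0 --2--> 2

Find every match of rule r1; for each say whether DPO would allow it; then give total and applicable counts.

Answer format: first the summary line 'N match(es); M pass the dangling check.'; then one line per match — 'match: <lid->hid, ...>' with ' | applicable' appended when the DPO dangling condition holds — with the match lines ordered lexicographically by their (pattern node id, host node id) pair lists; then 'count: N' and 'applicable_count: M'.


2 match(es); 1 pass the dangling check.
match: 0->3, 1->7, 2->4 | applicable
match: 0->4, 1->3, 2->7
count: 2
applicable_count: 1


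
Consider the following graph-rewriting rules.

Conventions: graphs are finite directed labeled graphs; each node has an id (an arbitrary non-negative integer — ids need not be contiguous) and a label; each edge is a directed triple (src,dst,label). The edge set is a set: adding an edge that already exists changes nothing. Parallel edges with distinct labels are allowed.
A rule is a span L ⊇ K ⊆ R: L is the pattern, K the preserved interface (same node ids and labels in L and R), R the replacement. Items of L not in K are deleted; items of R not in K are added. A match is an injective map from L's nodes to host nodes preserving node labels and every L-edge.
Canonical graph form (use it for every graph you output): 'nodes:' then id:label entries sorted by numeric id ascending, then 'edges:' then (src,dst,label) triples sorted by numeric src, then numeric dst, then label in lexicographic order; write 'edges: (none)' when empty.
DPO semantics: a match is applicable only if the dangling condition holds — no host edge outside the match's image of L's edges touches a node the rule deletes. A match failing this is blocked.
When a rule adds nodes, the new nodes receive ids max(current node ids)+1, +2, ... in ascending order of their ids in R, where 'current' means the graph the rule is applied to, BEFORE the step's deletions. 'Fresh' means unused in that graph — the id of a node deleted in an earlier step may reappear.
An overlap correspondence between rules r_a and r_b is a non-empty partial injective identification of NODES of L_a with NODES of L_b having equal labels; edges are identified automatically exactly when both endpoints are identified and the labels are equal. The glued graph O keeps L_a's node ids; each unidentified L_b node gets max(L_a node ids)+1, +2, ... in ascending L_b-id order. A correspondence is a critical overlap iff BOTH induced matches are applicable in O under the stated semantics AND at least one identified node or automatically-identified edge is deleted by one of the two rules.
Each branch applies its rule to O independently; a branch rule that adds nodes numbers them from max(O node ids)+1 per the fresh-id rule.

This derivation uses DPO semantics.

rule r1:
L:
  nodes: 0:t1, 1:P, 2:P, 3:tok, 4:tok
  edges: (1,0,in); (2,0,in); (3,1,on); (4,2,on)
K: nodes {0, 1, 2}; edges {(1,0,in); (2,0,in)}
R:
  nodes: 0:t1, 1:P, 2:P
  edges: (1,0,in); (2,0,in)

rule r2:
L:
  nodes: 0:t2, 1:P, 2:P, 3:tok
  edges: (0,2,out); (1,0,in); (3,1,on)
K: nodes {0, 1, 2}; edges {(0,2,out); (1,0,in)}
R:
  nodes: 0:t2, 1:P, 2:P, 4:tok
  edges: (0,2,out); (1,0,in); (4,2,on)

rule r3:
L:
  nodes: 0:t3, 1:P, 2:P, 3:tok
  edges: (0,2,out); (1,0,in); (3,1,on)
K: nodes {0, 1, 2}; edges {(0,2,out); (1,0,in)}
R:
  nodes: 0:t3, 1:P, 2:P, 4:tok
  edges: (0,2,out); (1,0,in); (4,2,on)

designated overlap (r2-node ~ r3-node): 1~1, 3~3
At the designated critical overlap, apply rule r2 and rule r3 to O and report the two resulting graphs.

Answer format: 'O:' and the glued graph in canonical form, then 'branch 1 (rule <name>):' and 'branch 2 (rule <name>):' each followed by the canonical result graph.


O:
nodes: 0:t2, 1:P, 2:P, 3:tok, 4:t3, 5:P
edges: (0,2,out); (1,0,in); (1,4,in); (3,1,on); (4,5,out)
branch 1 (rule r2):
nodes: 0:t2, 1:P, 2:P, 4:t3, 5:P, 6:tok
edges: (0,2,out); (1,0,in); (1,4,in); (4,5,out); (6,2,on)
branch 2 (rule r3):
nodes: 0:t2, 1:P, 2:P, 4:t3, 5:P, 6:tok
edges: (0,2,out); (1,0,in); (1,4,in); (4,5,out); (6,5,on)


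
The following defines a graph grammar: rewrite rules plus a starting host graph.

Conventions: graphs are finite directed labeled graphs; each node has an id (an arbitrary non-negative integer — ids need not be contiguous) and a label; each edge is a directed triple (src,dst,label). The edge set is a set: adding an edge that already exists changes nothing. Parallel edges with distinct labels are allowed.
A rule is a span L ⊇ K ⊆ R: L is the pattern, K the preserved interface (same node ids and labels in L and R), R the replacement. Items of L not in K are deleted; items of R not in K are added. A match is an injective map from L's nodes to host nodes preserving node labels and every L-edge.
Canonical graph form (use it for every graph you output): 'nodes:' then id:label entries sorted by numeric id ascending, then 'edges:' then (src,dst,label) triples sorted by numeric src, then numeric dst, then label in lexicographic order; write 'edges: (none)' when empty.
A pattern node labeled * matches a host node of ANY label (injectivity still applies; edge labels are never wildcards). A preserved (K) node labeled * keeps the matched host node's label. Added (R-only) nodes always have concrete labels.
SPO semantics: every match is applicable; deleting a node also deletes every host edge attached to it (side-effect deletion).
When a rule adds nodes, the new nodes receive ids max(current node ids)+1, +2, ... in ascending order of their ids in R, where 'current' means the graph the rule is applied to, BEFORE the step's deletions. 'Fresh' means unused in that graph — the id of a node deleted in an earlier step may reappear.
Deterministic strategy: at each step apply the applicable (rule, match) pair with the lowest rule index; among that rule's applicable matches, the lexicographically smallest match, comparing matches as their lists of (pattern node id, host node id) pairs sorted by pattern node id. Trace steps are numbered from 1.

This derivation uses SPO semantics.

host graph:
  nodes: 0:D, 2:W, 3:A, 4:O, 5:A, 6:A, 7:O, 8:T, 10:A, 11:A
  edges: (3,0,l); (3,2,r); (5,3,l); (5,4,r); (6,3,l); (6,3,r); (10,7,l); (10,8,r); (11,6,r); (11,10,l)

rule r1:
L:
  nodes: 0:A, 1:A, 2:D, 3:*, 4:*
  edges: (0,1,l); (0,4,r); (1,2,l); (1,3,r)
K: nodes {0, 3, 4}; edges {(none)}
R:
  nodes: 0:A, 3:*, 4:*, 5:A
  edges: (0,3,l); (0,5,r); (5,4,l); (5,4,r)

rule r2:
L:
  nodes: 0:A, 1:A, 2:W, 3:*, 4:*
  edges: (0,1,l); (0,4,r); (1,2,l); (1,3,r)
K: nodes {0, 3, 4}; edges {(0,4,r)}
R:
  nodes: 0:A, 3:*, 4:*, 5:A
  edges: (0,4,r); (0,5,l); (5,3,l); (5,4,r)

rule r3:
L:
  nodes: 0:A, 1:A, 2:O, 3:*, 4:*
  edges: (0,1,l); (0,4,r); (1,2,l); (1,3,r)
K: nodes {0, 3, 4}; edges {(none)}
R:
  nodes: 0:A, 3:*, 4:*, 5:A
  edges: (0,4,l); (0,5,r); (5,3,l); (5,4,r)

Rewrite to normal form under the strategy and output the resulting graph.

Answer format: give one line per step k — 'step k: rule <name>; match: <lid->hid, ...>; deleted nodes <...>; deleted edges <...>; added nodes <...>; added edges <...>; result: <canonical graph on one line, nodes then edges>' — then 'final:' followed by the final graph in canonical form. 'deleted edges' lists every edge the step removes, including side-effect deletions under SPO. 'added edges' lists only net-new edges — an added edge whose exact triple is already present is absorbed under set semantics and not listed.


step 1: rule r1; match: 0->5, 1->3, 2->0, 3->2, 4->4; deleted nodes 0, 3; deleted edges (3,0,l); (3,2,r); (5,3,l); (5,4,r); (6,3,l); (6,3,r); added nodes 12; added edges (5,2,l); (5,12,r); (12,4,l); (12,4,r); result: nodes: 2:W, 4:O, 5:A, 6:A, 7:O, 8:T, 10:A, 11:A, 12:A edges: (5,2,l); (5,12,r); (10,7,l); (10,8,r); (11,6,r); (11,10,l); (12,4,l); (12,4,r)
step 2: rule r3; match: 0->11, 1->10, 2->7, 3->8, 4->6; deleted nodes 7, 10; deleted edges (10,7,l); (10,8,r); (11,6,r); (11,10,l); added nodes 13; added edges (11,6,l); (11,13,r); (13,6,r); (13,8,l); result: nodes: 2:W, 4:O, 5:A, 6:A, 8:T, 11:A, 12:A, 13:A edges: (5,2,l); (5,12,r); (11,6,l); (11,13,r); (12,4,l); (12,4,r); (13,6,r); (13,8,l)
final:
nodes: 2:W, 4:O, 5:A, 6:A, 8:T, 11:A, 12:A, 13:A
edges: (5,2,l); (5,12,r); (11,6,l); (11,13,r); (12,4,l); (12,4,r); (13,6,r); (13,8,l)
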